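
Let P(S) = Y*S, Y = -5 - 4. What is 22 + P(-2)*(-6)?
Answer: -86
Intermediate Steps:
Y = -9
P(S) = -9*S
22 + P(-2)*(-6) = 22 - 9*(-2)*(-6) = 22 + 18*(-6) = 22 - 108 = -86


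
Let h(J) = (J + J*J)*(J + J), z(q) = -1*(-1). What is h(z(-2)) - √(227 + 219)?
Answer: 4 - √446 ≈ -17.119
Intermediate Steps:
z(q) = 1
h(J) = 2*J*(J + J²) (h(J) = (J + J²)*(2*J) = 2*J*(J + J²))
h(z(-2)) - √(227 + 219) = 2*1²*(1 + 1) - √(227 + 219) = 2*1*2 - √446 = 4 - √446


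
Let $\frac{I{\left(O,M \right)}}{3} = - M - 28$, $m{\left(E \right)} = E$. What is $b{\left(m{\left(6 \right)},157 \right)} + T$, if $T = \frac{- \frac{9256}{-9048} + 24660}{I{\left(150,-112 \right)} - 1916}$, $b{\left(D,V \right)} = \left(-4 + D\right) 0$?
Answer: $- \frac{2145509}{144768} \approx -14.82$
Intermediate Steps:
$I{\left(O,M \right)} = -84 - 3 M$ ($I{\left(O,M \right)} = 3 \left(- M - 28\right) = 3 \left(-28 - M\right) = -84 - 3 M$)
$b{\left(D,V \right)} = 0$
$T = - \frac{2145509}{144768}$ ($T = \frac{- \frac{9256}{-9048} + 24660}{\left(-84 - -336\right) - 1916} = \frac{\left(-9256\right) \left(- \frac{1}{9048}\right) + 24660}{\left(-84 + 336\right) - 1916} = \frac{\frac{89}{87} + 24660}{252 - 1916} = \frac{2145509}{87 \left(-1664\right)} = \frac{2145509}{87} \left(- \frac{1}{1664}\right) = - \frac{2145509}{144768} \approx -14.82$)
$b{\left(m{\left(6 \right)},157 \right)} + T = 0 - \frac{2145509}{144768} = - \frac{2145509}{144768}$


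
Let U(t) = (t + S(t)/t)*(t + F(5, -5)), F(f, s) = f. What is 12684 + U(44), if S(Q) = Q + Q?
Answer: 14938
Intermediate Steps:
S(Q) = 2*Q
U(t) = (2 + t)*(5 + t) (U(t) = (t + (2*t)/t)*(t + 5) = (t + 2)*(5 + t) = (2 + t)*(5 + t))
12684 + U(44) = 12684 + (10 + 44² + 7*44) = 12684 + (10 + 1936 + 308) = 12684 + 2254 = 14938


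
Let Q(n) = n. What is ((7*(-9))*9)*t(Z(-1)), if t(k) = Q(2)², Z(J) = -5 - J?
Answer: -2268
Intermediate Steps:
t(k) = 4 (t(k) = 2² = 4)
((7*(-9))*9)*t(Z(-1)) = ((7*(-9))*9)*4 = -63*9*4 = -567*4 = -2268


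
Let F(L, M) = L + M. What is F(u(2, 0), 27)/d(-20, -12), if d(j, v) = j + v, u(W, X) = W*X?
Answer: -27/32 ≈ -0.84375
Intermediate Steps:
F(u(2, 0), 27)/d(-20, -12) = (2*0 + 27)/(-20 - 12) = (0 + 27)/(-32) = 27*(-1/32) = -27/32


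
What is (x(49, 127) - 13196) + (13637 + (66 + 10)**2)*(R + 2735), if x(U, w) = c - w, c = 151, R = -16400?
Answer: -265291817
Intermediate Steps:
x(U, w) = 151 - w
(x(49, 127) - 13196) + (13637 + (66 + 10)**2)*(R + 2735) = ((151 - 1*127) - 13196) + (13637 + (66 + 10)**2)*(-16400 + 2735) = ((151 - 127) - 13196) + (13637 + 76**2)*(-13665) = (24 - 13196) + (13637 + 5776)*(-13665) = -13172 + 19413*(-13665) = -13172 - 265278645 = -265291817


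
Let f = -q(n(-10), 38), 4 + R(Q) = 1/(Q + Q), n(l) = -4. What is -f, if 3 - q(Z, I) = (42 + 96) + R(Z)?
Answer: -1047/8 ≈ -130.88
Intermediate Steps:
R(Q) = -4 + 1/(2*Q) (R(Q) = -4 + 1/(Q + Q) = -4 + 1/(2*Q))
q(Z, I) = -131 - 1/(2*Z) (q(Z, I) = 3 - ((42 + 96) + (-4 + 1/(2*Z))) = 3 - (138 + (-4 + 1/(2*Z))) = 3 - (134 + 1/(2*Z)) = 3 + (-134 - 1/(2*Z)) = -131 - 1/(2*Z))
f = 1047/8 (f = -(-131 - ½/(-4)) = -(-131 - ½*(-¼)) = -(-131 + ⅛) = -1*(-1047/8) = 1047/8 ≈ 130.88)
-f = -1*1047/8 = -1047/8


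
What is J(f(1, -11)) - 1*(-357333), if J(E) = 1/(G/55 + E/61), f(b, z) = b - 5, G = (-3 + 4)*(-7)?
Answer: 231191096/647 ≈ 3.5733e+5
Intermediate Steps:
G = -7 (G = 1*(-7) = -7)
f(b, z) = -5 + b
J(E) = 1/(-7/55 + E/61)
J(f(1, -11)) - 1*(-357333) = 3355/(-427 + 55*(-5 + 1)) - 1*(-357333) = 3355/(-427 + 55*(-4)) + 357333 = 3355/(-427 - 220) + 357333 = 3355/(-647) + 357333 = 3355*(-1/647) + 357333 = -3355/647 + 357333 = 231191096/647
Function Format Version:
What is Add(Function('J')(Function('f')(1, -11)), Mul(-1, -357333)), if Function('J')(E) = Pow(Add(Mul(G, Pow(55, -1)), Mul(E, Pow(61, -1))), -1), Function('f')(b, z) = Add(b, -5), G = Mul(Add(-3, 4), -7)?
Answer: Rational(231191096, 647) ≈ 3.5733e+5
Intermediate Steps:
G = -7 (G = Mul(1, -7) = -7)
Function('f')(b, z) = Add(-5, b)
Function('J')(E) = Pow(Add(Rational(-7, 55), Mul(Rational(1, 61), E)), -1) (Function('J')(E) = Pow(Add(Mul(-7, Pow(55, -1)), Mul(E, Pow(61, -1))), -1) = Pow(Add(Mul(-7, Rational(1, 55)), Mul(E, Rational(1, 61))), -1) = Pow(Add(Rational(-7, 55), Mul(Rational(1, 61), E)), -1))
Add(Function('J')(Function('f')(1, -11)), Mul(-1, -357333)) = Add(Mul(3355, Pow(Add(-427, Mul(55, Add(-5, 1))), -1)), Mul(-1, -357333)) = Add(Mul(3355, Pow(Add(-427, Mul(55, -4)), -1)), 357333) = Add(Mul(3355, Pow(Add(-427, -220), -1)), 357333) = Add(Mul(3355, Pow(-647, -1)), 357333) = Add(Mul(3355, Rational(-1, 647)), 357333) = Add(Rational(-3355, 647), 357333) = Rational(231191096, 647)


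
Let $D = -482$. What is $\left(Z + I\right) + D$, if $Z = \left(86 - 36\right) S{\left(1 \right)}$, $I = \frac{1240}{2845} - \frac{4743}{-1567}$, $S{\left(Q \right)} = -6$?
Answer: $- \frac{694161803}{891623} \approx -778.54$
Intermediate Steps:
$I = \frac{3087383}{891623}$ ($I = 1240 \cdot \frac{1}{2845} - - \frac{4743}{1567} = \frac{248}{569} + \frac{4743}{1567} = \frac{3087383}{891623} \approx 3.4627$)
$Z = -300$ ($Z = \left(86 - 36\right) \left(-6\right) = 50 \left(-6\right) = -300$)
$\left(Z + I\right) + D = \left(-300 + \frac{3087383}{891623}\right) - 482 = - \frac{264399517}{891623} - 482 = - \frac{694161803}{891623}$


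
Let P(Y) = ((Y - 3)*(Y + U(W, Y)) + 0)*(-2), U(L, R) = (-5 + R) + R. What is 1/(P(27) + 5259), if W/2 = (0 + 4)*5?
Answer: 1/1611 ≈ 0.00062073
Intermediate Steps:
W = 40 (W = 2*((0 + 4)*5) = 2*(4*5) = 2*20 = 40)
U(L, R) = -5 + 2*R
P(Y) = -2*(-5 + 3*Y)*(-3 + Y) (P(Y) = ((Y - 3)*(Y + (-5 + 2*Y)) + 0)*(-2) = ((-3 + Y)*(-5 + 3*Y) + 0)*(-2) = ((-5 + 3*Y)*(-3 + Y) + 0)*(-2) = ((-5 + 3*Y)*(-3 + Y))*(-2) = -2*(-5 + 3*Y)*(-3 + Y))
1/(P(27) + 5259) = 1/((-30 - 6*27**2 + 28*27) + 5259) = 1/((-30 - 6*729 + 756) + 5259) = 1/((-30 - 4374 + 756) + 5259) = 1/(-3648 + 5259) = 1/1611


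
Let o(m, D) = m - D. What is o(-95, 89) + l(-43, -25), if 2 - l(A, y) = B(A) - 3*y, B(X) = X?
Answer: -214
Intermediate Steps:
l(A, y) = 2 - A + 3*y (l(A, y) = 2 - (A - 3*y) = 2 + (-A + 3*y) = 2 - A + 3*y)
o(-95, 89) + l(-43, -25) = (-95 - 1*89) + (2 - 1*(-43) + 3*(-25)) = (-95 - 89) + (2 + 43 - 75) = -184 - 30 = -214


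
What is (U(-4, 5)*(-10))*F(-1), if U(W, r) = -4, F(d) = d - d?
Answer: 0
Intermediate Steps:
F(d) = 0
(U(-4, 5)*(-10))*F(-1) = -4*(-10)*0 = 40*0 = 0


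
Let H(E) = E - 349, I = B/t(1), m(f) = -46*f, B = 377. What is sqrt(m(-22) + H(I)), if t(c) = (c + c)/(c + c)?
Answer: 4*sqrt(65) ≈ 32.249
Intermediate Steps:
t(c) = 1 (t(c) = (2*c)/((2*c)) = (2*c)*(1/(2*c)) = 1)
I = 377 (I = 377/1 = 377*1 = 377)
H(E) = -349 + E
sqrt(m(-22) + H(I)) = sqrt(-46*(-22) + (-349 + 377)) = sqrt(1012 + 28) = sqrt(1040) = 4*sqrt(65)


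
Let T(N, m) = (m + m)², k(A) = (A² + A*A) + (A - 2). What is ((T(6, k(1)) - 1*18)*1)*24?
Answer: -336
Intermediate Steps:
k(A) = -2 + A + 2*A² (k(A) = (A² + A²) + (-2 + A) = 2*A² + (-2 + A) = -2 + A + 2*A²)
T(N, m) = 4*m² (T(N, m) = (2*m)² = 4*m²)
((T(6, k(1)) - 1*18)*1)*24 = ((4*(-2 + 1 + 2*1²)² - 1*18)*1)*24 = ((4*(-2 + 1 + 2*1)² - 18)*1)*24 = ((4*(-2 + 1 + 2)² - 18)*1)*24 = ((4*1² - 18)*1)*24 = ((4*1 - 18)*1)*24 = ((4 - 18)*1)*24 = -14*1*24 = -14*24 = -336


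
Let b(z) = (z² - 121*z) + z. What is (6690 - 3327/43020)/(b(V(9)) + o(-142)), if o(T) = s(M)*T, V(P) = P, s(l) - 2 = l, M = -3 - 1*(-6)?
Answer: -95933491/24507060 ≈ -3.9145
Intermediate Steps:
M = 3 (M = -3 + 6 = 3)
s(l) = 2 + l
b(z) = z² - 120*z
o(T) = 5*T (o(T) = (2 + 3)*T = 5*T)
(6690 - 3327/43020)/(b(V(9)) + o(-142)) = (6690 - 3327/43020)/(9*(-120 + 9) + 5*(-142)) = (6690 - 3327*1/43020)/(9*(-111) - 710) = (6690 - 1109/14340)/(-999 - 710) = (95933491/14340)/(-1709) = (95933491/14340)*(-1/1709) = -95933491/24507060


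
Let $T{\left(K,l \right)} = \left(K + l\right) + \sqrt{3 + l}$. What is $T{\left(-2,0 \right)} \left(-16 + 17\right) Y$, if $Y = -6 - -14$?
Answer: $-16 + 8 \sqrt{3} \approx -2.1436$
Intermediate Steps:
$T{\left(K,l \right)} = K + l + \sqrt{3 + l}$
$Y = 8$ ($Y = -6 + 14 = 8$)
$T{\left(-2,0 \right)} \left(-16 + 17\right) Y = \left(-2 + 0 + \sqrt{3 + 0}\right) \left(-16 + 17\right) 8 = \left(-2 + 0 + \sqrt{3}\right) 1 \cdot 8 = \left(-2 + \sqrt{3}\right) 1 \cdot 8 = \left(-2 + \sqrt{3}\right) 8 = -16 + 8 \sqrt{3}$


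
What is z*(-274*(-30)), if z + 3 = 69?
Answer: 542520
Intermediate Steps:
z = 66 (z = -3 + 69 = 66)
z*(-274*(-30)) = 66*(-274*(-30)) = 66*8220 = 542520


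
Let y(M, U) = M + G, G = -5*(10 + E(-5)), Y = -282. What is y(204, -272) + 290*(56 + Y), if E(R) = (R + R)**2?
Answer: -65886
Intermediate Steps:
E(R) = 4*R**2 (E(R) = (2*R)**2 = 4*R**2)
G = -550 (G = -5*(10 + 4*(-5)**2) = -5*(10 + 4*25) = -5*(10 + 100) = -5*110 = -550)
y(M, U) = -550 + M (y(M, U) = M - 550 = -550 + M)
y(204, -272) + 290*(56 + Y) = (-550 + 204) + 290*(56 - 282) = -346 + 290*(-226) = -346 - 65540 = -65886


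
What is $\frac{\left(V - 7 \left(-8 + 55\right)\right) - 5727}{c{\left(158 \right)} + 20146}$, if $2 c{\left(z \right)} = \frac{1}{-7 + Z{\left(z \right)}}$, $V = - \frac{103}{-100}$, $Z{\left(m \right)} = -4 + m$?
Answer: $- \frac{89008059}{296146250} \approx -0.30055$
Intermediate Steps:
$V = \frac{103}{100}$ ($V = \left(-103\right) \left(- \frac{1}{100}\right) = \frac{103}{100} \approx 1.03$)
$c{\left(z \right)} = \frac{1}{2 \left(-11 + z\right)}$ ($c{\left(z \right)} = \frac{1}{2 \left(-7 + \left(-4 + z\right)\right)} = \frac{1}{2 \left(-11 + z\right)}$)
$\frac{\left(V - 7 \left(-8 + 55\right)\right) - 5727}{c{\left(158 \right)} + 20146} = \frac{\left(\frac{103}{100} - 7 \left(-8 + 55\right)\right) - 5727}{\frac{1}{2 \left(-11 + 158\right)} + 20146} = \frac{\left(\frac{103}{100} - 329\right) - 5727}{\frac{1}{2 \cdot 147} + 20146} = \frac{\left(\frac{103}{100} - 329\right) - 5727}{\frac{1}{2} \cdot \frac{1}{147} + 20146} = \frac{- \frac{32797}{100} - 5727}{\frac{1}{294} + 20146} = - \frac{605497}{100 \cdot \frac{5922925}{294}} = \left(- \frac{605497}{100}\right) \frac{294}{5922925} = - \frac{89008059}{296146250}$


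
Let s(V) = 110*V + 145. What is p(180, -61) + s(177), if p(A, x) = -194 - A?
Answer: 19241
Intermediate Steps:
s(V) = 145 + 110*V
p(180, -61) + s(177) = (-194 - 1*180) + (145 + 110*177) = (-194 - 180) + (145 + 19470) = -374 + 19615 = 19241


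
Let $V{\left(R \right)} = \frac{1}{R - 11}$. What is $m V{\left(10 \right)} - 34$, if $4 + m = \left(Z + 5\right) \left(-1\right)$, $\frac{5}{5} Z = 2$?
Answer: $-23$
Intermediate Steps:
$Z = 2$
$V{\left(R \right)} = \frac{1}{-11 + R}$
$m = -11$ ($m = -4 + \left(2 + 5\right) \left(-1\right) = -4 + 7 \left(-1\right) = -4 - 7 = -11$)
$m V{\left(10 \right)} - 34 = - \frac{11}{-11 + 10} - 34 = - \frac{11}{-1} - 34 = \left(-11\right) \left(-1\right) - 34 = 11 - 34 = -23$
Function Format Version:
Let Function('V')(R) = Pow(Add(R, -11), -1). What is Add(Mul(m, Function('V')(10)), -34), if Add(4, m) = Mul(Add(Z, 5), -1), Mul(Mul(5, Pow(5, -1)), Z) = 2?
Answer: -23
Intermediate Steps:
Z = 2
Function('V')(R) = Pow(Add(-11, R), -1)
m = -11 (m = Add(-4, Mul(Add(2, 5), -1)) = Add(-4, Mul(7, -1)) = Add(-4, -7) = -11)
Add(Mul(m, Function('V')(10)), -34) = Add(Mul(-11, Pow(Add(-11, 10), -1)), -34) = Add(Mul(-11, Pow(-1, -1)), -34) = Add(Mul(-11, -1), -34) = Add(11, -34) = -23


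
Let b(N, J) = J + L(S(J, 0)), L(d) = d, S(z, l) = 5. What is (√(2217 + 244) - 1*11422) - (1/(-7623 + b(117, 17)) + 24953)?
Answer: -276486374/7601 + √2461 ≈ -36325.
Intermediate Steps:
b(N, J) = 5 + J (b(N, J) = J + 5 = 5 + J)
(√(2217 + 244) - 1*11422) - (1/(-7623 + b(117, 17)) + 24953) = (√(2217 + 244) - 1*11422) - (1/(-7623 + (5 + 17)) + 24953) = (√2461 - 11422) - (1/(-7623 + 22) + 24953) = (-11422 + √2461) - (1/(-7601) + 24953) = (-11422 + √2461) - (-1/7601 + 24953) = (-11422 + √2461) - 1*189667752/7601 = (-11422 + √2461) - 189667752/7601 = -276486374/7601 + √2461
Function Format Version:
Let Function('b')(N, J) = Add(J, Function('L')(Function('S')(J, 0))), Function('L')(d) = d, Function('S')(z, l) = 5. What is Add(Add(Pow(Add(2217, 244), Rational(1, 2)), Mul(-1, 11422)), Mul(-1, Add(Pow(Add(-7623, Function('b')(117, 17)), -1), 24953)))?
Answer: Add(Rational(-276486374, 7601), Pow(2461, Rational(1, 2))) ≈ -36325.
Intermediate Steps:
Function('b')(N, J) = Add(5, J) (Function('b')(N, J) = Add(J, 5) = Add(5, J))
Add(Add(Pow(Add(2217, 244), Rational(1, 2)), Mul(-1, 11422)), Mul(-1, Add(Pow(Add(-7623, Function('b')(117, 17)), -1), 24953))) = Add(Add(Pow(Add(2217, 244), Rational(1, 2)), Mul(-1, 11422)), Mul(-1, Add(Pow(Add(-7623, Add(5, 17)), -1), 24953))) = Add(Add(Pow(2461, Rational(1, 2)), -11422), Mul(-1, Add(Pow(Add(-7623, 22), -1), 24953))) = Add(Add(-11422, Pow(2461, Rational(1, 2))), Mul(-1, Add(Pow(-7601, -1), 24953))) = Add(Add(-11422, Pow(2461, Rational(1, 2))), Mul(-1, Add(Rational(-1, 7601), 24953))) = Add(Add(-11422, Pow(2461, Rational(1, 2))), Mul(-1, Rational(189667752, 7601))) = Add(Add(-11422, Pow(2461, Rational(1, 2))), Rational(-189667752, 7601)) = Add(Rational(-276486374, 7601), Pow(2461, Rational(1, 2)))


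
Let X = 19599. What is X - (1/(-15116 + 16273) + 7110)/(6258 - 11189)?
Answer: 111823794304/5705167 ≈ 19600.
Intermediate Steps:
X - (1/(-15116 + 16273) + 7110)/(6258 - 11189) = 19599 - (1/(-15116 + 16273) + 7110)/(6258 - 11189) = 19599 - (1/1157 + 7110)/(-4931) = 19599 - (1/1157 + 7110)*(-1)/4931 = 19599 - 8226271*(-1)/(1157*4931) = 19599 - 1*(-8226271/5705167) = 19599 + 8226271/5705167 = 111823794304/5705167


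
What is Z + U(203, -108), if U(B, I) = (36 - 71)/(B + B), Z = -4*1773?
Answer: -411341/58 ≈ -7092.1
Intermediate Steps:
Z = -7092
U(B, I) = -35/(2*B) (U(B, I) = -35*1/(2*B) = -35/(2*B))
Z + U(203, -108) = -7092 - 35/2/203 = -7092 - 35/2*1/203 = -7092 - 5/58 = -411341/58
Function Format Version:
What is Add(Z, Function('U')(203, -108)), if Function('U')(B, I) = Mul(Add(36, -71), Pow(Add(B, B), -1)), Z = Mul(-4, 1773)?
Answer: Rational(-411341, 58) ≈ -7092.1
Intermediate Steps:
Z = -7092
Function('U')(B, I) = Mul(Rational(-35, 2), Pow(B, -1)) (Function('U')(B, I) = Mul(-35, Pow(Mul(2, B), -1)) = Mul(-35, Mul(Rational(1, 2), Pow(B, -1))) = Mul(Rational(-35, 2), Pow(B, -1)))
Add(Z, Function('U')(203, -108)) = Add(-7092, Mul(Rational(-35, 2), Pow(203, -1))) = Add(-7092, Mul(Rational(-35, 2), Rational(1, 203))) = Add(-7092, Rational(-5, 58)) = Rational(-411341, 58)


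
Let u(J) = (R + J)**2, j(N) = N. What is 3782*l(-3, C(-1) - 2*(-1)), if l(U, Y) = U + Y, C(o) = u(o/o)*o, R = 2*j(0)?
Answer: -7564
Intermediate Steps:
R = 0 (R = 2*0 = 0)
u(J) = J**2 (u(J) = (0 + J)**2 = J**2)
C(o) = o (C(o) = (o/o)**2*o = 1**2*o = 1*o = o)
3782*l(-3, C(-1) - 2*(-1)) = 3782*(-3 + (-1 - 2*(-1))) = 3782*(-3 + (-1 + 2)) = 3782*(-3 + 1) = 3782*(-2) = -7564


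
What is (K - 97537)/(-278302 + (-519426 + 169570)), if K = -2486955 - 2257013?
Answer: 1613835/209386 ≈ 7.7075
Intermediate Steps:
K = -4743968
(K - 97537)/(-278302 + (-519426 + 169570)) = (-4743968 - 97537)/(-278302 + (-519426 + 169570)) = -4841505/(-278302 - 349856) = -4841505/(-628158) = -4841505*(-1/628158) = 1613835/209386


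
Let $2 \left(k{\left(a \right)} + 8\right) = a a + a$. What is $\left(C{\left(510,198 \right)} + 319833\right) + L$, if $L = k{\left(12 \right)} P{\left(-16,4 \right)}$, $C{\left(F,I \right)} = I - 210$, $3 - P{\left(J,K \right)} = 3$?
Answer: $319821$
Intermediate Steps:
$k{\left(a \right)} = -8 + \frac{a}{2} + \frac{a^{2}}{2}$ ($k{\left(a \right)} = -8 + \frac{a a + a}{2} = -8 + \frac{a^{2} + a}{2} = -8 + \frac{a + a^{2}}{2} = -8 + \left(\frac{a}{2} + \frac{a^{2}}{2}\right) = -8 + \frac{a}{2} + \frac{a^{2}}{2}$)
$P{\left(J,K \right)} = 0$ ($P{\left(J,K \right)} = 3 - 3 = 0$)
$C{\left(F,I \right)} = -210 + I$
$L = 0$ ($L = \left(-8 + \frac{1}{2} \cdot 12 + \frac{12^{2}}{2}\right) 0 = \left(-8 + 6 + \frac{1}{2} \cdot 144\right) 0 = \left(-8 + 6 + 72\right) 0 = 70 \cdot 0 = 0$)
$\left(C{\left(510,198 \right)} + 319833\right) + L = \left(\left(-210 + 198\right) + 319833\right) + 0 = \left(-12 + 319833\right) + 0 = 319821 + 0 = 319821$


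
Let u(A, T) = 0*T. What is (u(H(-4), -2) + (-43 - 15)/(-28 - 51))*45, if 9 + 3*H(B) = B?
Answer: 2610/79 ≈ 33.038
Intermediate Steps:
H(B) = -3 + B/3
u(A, T) = 0
(u(H(-4), -2) + (-43 - 15)/(-28 - 51))*45 = (0 + (-43 - 15)/(-28 - 51))*45 = (0 - 58/(-79))*45 = (0 - 58*(-1/79))*45 = (0 + 58/79)*45 = (58/79)*45 = 2610/79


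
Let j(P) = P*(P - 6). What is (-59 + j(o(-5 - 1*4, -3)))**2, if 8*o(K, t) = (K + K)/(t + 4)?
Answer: 418609/256 ≈ 1635.2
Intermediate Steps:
o(K, t) = K/(4*(4 + t)) (o(K, t) = ((K + K)/(t + 4))/8 = ((2*K)/(4 + t))/8 = (2*K/(4 + t))/8 = K/(4*(4 + t)))
j(P) = P*(-6 + P)
(-59 + j(o(-5 - 1*4, -3)))**2 = (-59 + ((-5 - 1*4)/(4*(4 - 3)))*(-6 + (-5 - 1*4)/(4*(4 - 3))))**2 = (-59 + ((1/4)*(-5 - 4)/1)*(-6 + (1/4)*(-5 - 4)/1))**2 = (-59 + ((1/4)*(-9)*1)*(-6 + (1/4)*(-9)*1))**2 = (-59 - 9*(-6 - 9/4)/4)**2 = (-59 - 9/4*(-33/4))**2 = (-59 + 297/16)**2 = (-647/16)**2 = 418609/256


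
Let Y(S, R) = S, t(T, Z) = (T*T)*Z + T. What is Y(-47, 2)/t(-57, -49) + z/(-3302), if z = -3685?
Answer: 1155553/1035177 ≈ 1.1163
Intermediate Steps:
t(T, Z) = T + Z*T² (t(T, Z) = T²*Z + T = Z*T² + T = T + Z*T²)
Y(-47, 2)/t(-57, -49) + z/(-3302) = -47*(-1/(57*(1 - 57*(-49)))) - 3685/(-3302) = -47*(-1/(57*(1 + 2793))) - 3685*(-1/3302) = -47/((-57*2794)) + 3685/3302 = -47/(-159258) + 3685/3302 = -47*(-1/159258) + 3685/3302 = 47/159258 + 3685/3302 = 1155553/1035177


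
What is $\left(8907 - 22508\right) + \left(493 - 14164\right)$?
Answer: $-27272$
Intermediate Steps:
$\left(8907 - 22508\right) + \left(493 - 14164\right) = -13601 - 13671 = -27272$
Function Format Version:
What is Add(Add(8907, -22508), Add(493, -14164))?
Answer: -27272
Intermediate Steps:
Add(Add(8907, -22508), Add(493, -14164)) = Add(-13601, -13671) = -27272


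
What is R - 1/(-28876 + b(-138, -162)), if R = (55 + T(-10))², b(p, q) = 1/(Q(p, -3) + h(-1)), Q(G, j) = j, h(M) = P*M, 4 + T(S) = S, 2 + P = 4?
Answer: 242704466/144381 ≈ 1681.0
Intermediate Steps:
P = 2 (P = -2 + 4 = 2)
T(S) = -4 + S
h(M) = 2*M
b(p, q) = -⅕ (b(p, q) = 1/(-3 + 2*(-1)) = 1/(-3 - 2) = 1/(-5) = -⅕)
R = 1681 (R = (55 + (-4 - 10))² = (55 - 14)² = 41² = 1681)
R - 1/(-28876 + b(-138, -162)) = 1681 - 1/(-28876 - ⅕) = 1681 - 1/(-144381/5) = 1681 - 1*(-5/144381) = 1681 + 5/144381 = 242704466/144381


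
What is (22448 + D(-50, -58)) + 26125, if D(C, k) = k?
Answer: 48515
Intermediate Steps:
(22448 + D(-50, -58)) + 26125 = (22448 - 58) + 26125 = 22390 + 26125 = 48515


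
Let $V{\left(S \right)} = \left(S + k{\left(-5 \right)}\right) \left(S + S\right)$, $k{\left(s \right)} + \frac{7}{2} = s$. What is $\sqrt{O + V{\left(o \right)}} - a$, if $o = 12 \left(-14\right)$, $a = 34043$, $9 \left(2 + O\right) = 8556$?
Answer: $-34043 + \frac{\sqrt{542274}}{3} \approx -33798.0$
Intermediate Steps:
$O = \frac{2846}{3}$ ($O = -2 + \frac{1}{9} \cdot 8556 = -2 + \frac{2852}{3} = \frac{2846}{3} \approx 948.67$)
$k{\left(s \right)} = - \frac{7}{2} + s$
$o = -168$
$V{\left(S \right)} = 2 S \left(- \frac{17}{2} + S\right)$ ($V{\left(S \right)} = \left(S - \frac{17}{2}\right) \left(S + S\right) = \left(S - \frac{17}{2}\right) 2 S = \left(- \frac{17}{2} + S\right) 2 S = 2 S \left(- \frac{17}{2} + S\right)$)
$\sqrt{O + V{\left(o \right)}} - a = \sqrt{\frac{2846}{3} - 168 \left(-17 + 2 \left(-168\right)\right)} - 34043 = \sqrt{\frac{2846}{3} - 168 \left(-17 - 336\right)} - 34043 = \sqrt{\frac{2846}{3} - -59304} - 34043 = \sqrt{\frac{2846}{3} + 59304} - 34043 = \sqrt{\frac{180758}{3}} - 34043 = \frac{\sqrt{542274}}{3} - 34043 = -34043 + \frac{\sqrt{542274}}{3}$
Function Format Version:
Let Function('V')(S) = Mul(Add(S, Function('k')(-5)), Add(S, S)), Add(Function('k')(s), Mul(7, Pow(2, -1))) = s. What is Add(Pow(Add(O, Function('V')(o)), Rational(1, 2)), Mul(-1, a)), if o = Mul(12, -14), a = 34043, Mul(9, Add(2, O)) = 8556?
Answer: Add(-34043, Mul(Rational(1, 3), Pow(542274, Rational(1, 2)))) ≈ -33798.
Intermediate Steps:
O = Rational(2846, 3) (O = Add(-2, Mul(Rational(1, 9), 8556)) = Add(-2, Rational(2852, 3)) = Rational(2846, 3) ≈ 948.67)
Function('k')(s) = Add(Rational(-7, 2), s)
o = -168
Function('V')(S) = Mul(2, S, Add(Rational(-17, 2), S)) (Function('V')(S) = Mul(Add(S, Add(Rational(-7, 2), -5)), Add(S, S)) = Mul(Add(S, Rational(-17, 2)), Mul(2, S)) = Mul(Add(Rational(-17, 2), S), Mul(2, S)) = Mul(2, S, Add(Rational(-17, 2), S)))
Add(Pow(Add(O, Function('V')(o)), Rational(1, 2)), Mul(-1, a)) = Add(Pow(Add(Rational(2846, 3), Mul(-168, Add(-17, Mul(2, -168)))), Rational(1, 2)), Mul(-1, 34043)) = Add(Pow(Add(Rational(2846, 3), Mul(-168, Add(-17, -336))), Rational(1, 2)), -34043) = Add(Pow(Add(Rational(2846, 3), Mul(-168, -353)), Rational(1, 2)), -34043) = Add(Pow(Add(Rational(2846, 3), 59304), Rational(1, 2)), -34043) = Add(Pow(Rational(180758, 3), Rational(1, 2)), -34043) = Add(Mul(Rational(1, 3), Pow(542274, Rational(1, 2))), -34043) = Add(-34043, Mul(Rational(1, 3), Pow(542274, Rational(1, 2))))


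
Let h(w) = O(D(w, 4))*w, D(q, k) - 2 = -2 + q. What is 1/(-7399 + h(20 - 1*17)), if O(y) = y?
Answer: -1/7390 ≈ -0.00013532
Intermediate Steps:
D(q, k) = q (D(q, k) = 2 + (-2 + q) = q)
h(w) = w² (h(w) = w*w = w²)
1/(-7399 + h(20 - 1*17)) = 1/(-7399 + (20 - 1*17)²) = 1/(-7399 + (20 - 17)²) = 1/(-7399 + 3²) = 1/(-7399 + 9) = 1/(-7390) = -1/7390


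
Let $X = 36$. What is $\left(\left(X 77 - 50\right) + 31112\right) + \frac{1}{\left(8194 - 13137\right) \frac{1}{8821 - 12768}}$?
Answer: $\frac{167245409}{4943} \approx 33835.0$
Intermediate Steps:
$\left(\left(X 77 - 50\right) + 31112\right) + \frac{1}{\left(8194 - 13137\right) \frac{1}{8821 - 12768}} = \left(\left(36 \cdot 77 - 50\right) + 31112\right) + \frac{1}{\left(8194 - 13137\right) \frac{1}{8821 - 12768}} = \left(\left(2772 - 50\right) + 31112\right) + \frac{1}{\left(-4943\right) \frac{1}{-3947}} = \left(2722 + 31112\right) + \frac{1}{\left(-4943\right) \left(- \frac{1}{3947}\right)} = 33834 + \frac{1}{\frac{4943}{3947}} = 33834 + \frac{3947}{4943} = \frac{167245409}{4943}$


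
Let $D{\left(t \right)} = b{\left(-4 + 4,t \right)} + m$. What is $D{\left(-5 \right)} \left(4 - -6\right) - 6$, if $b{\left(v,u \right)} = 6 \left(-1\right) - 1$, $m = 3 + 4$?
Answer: $-6$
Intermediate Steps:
$m = 7$
$b{\left(v,u \right)} = -7$ ($b{\left(v,u \right)} = -6 - 1 = -7$)
$D{\left(t \right)} = 0$ ($D{\left(t \right)} = -7 + 7 = 0$)
$D{\left(-5 \right)} \left(4 - -6\right) - 6 = 0 \left(4 - -6\right) - 6 = 0 \left(4 + 6\right) - 6 = 0 \cdot 10 - 6 = 0 - 6 = -6$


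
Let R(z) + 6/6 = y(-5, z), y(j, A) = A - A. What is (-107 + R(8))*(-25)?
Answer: 2700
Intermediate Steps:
y(j, A) = 0
R(z) = -1 (R(z) = -1 + 0 = -1)
(-107 + R(8))*(-25) = (-107 - 1)*(-25) = -108*(-25) = 2700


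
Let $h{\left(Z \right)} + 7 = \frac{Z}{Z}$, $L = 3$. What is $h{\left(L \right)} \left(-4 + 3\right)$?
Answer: $6$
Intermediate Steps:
$h{\left(Z \right)} = -6$ ($h{\left(Z \right)} = -7 + \frac{Z}{Z} = -7 + 1 = -6$)
$h{\left(L \right)} \left(-4 + 3\right) = - 6 \left(-4 + 3\right) = \left(-6\right) \left(-1\right) = 6$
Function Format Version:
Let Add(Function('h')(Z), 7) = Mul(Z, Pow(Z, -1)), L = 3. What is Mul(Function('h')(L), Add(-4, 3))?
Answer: 6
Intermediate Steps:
Function('h')(Z) = -6 (Function('h')(Z) = Add(-7, Mul(Z, Pow(Z, -1))) = Add(-7, 1) = -6)
Mul(Function('h')(L), Add(-4, 3)) = Mul(-6, Add(-4, 3)) = Mul(-6, -1) = 6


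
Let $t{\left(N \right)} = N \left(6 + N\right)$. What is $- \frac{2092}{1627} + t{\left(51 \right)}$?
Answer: $\frac{4727597}{1627} \approx 2905.7$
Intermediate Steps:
$- \frac{2092}{1627} + t{\left(51 \right)} = - \frac{2092}{1627} + 51 \left(6 + 51\right) = \left(-2092\right) \frac{1}{1627} + 51 \cdot 57 = - \frac{2092}{1627} + 2907 = \frac{4727597}{1627}$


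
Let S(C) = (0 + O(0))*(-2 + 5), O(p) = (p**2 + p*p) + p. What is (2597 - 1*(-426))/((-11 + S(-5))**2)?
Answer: 3023/121 ≈ 24.983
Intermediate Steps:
O(p) = p + 2*p**2 (O(p) = (p**2 + p**2) + p = 2*p**2 + p = p + 2*p**2)
S(C) = 0 (S(C) = (0 + 0*(1 + 2*0))*(-2 + 5) = (0 + 0*(1 + 0))*3 = (0 + 0*1)*3 = (0 + 0)*3 = 0*3 = 0)
(2597 - 1*(-426))/((-11 + S(-5))**2) = (2597 - 1*(-426))/((-11 + 0)**2) = (2597 + 426)/((-11)**2) = 3023/121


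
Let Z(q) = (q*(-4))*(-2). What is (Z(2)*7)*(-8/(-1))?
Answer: 896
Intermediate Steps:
Z(q) = 8*q (Z(q) = -4*q*(-2) = 8*q)
(Z(2)*7)*(-8/(-1)) = ((8*2)*7)*(-8/(-1)) = (16*7)*(-8*(-1)) = 112*8 = 896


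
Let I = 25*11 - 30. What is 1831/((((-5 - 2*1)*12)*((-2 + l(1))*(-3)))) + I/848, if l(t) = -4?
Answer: -147781/160272 ≈ -0.92206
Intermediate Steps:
I = 245 (I = 275 - 30 = 245)
1831/((((-5 - 2*1)*12)*((-2 + l(1))*(-3)))) + I/848 = 1831/((((-5 - 2*1)*12)*((-2 - 4)*(-3)))) + 245/848 = 1831/((((-5 - 2)*12)*(-6*(-3)))) + 245*(1/848) = 1831/((-7*12*18)) + 245/848 = 1831/((-84*18)) + 245/848 = 1831/(-1512) + 245/848 = 1831*(-1/1512) + 245/848 = -1831/1512 + 245/848 = -147781/160272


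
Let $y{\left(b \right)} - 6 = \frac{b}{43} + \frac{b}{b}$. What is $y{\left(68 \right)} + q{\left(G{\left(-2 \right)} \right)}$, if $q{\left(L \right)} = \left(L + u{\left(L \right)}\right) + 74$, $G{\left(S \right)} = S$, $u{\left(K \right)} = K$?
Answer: $\frac{3379}{43} \approx 78.581$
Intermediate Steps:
$y{\left(b \right)} = 7 + \frac{b}{43}$ ($y{\left(b \right)} = 6 + \left(\frac{b}{43} + \frac{b}{b}\right) = 6 + \left(b \frac{1}{43} + 1\right) = 6 + \left(\frac{b}{43} + 1\right) = 6 + \left(1 + \frac{b}{43}\right) = 7 + \frac{b}{43}$)
$q{\left(L \right)} = 74 + 2 L$ ($q{\left(L \right)} = \left(L + L\right) + 74 = 2 L + 74 = 74 + 2 L$)
$y{\left(68 \right)} + q{\left(G{\left(-2 \right)} \right)} = \left(7 + \frac{1}{43} \cdot 68\right) + \left(74 + 2 \left(-2\right)\right) = \left(7 + \frac{68}{43}\right) + \left(74 - 4\right) = \frac{369}{43} + 70 = \frac{3379}{43}$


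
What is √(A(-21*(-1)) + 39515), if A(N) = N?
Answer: 4*√2471 ≈ 198.84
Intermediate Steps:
√(A(-21*(-1)) + 39515) = √(-21*(-1) + 39515) = √(21 + 39515) = √39536 = 4*√2471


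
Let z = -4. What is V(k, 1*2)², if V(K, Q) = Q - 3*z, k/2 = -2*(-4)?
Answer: 196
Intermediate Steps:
k = 16 (k = 2*(-2*(-4)) = 2*8 = 16)
V(K, Q) = 12 + Q (V(K, Q) = Q - 3*(-4) = Q + 12 = 12 + Q)
V(k, 1*2)² = (12 + 1*2)² = (12 + 2)² = 14² = 196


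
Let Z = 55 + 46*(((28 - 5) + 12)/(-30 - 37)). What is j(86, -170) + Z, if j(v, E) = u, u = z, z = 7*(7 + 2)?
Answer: 6296/67 ≈ 93.970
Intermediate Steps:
z = 63 (z = 7*9 = 63)
u = 63
j(v, E) = 63
Z = 2075/67 (Z = 55 + 46*((23 + 12)/(-67)) = 55 + 46*(35*(-1/67)) = 55 + 46*(-35/67) = 55 - 1610/67 = 2075/67 ≈ 30.970)
j(86, -170) + Z = 63 + 2075/67 = 6296/67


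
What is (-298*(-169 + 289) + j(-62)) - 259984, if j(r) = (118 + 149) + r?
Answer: -295539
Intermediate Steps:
j(r) = 267 + r
(-298*(-169 + 289) + j(-62)) - 259984 = (-298*(-169 + 289) + (267 - 62)) - 259984 = (-298*120 + 205) - 259984 = (-35760 + 205) - 259984 = -35555 - 259984 = -295539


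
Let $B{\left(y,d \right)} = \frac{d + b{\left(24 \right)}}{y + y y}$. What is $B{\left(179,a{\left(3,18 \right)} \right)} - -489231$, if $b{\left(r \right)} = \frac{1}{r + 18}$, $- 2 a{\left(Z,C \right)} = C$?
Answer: $\frac{662046958063}{1353240} \approx 4.8923 \cdot 10^{5}$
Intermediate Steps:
$a{\left(Z,C \right)} = - \frac{C}{2}$
$b{\left(r \right)} = \frac{1}{18 + r}$
$B{\left(y,d \right)} = \frac{\frac{1}{42} + d}{y + y^{2}}$ ($B{\left(y,d \right)} = \frac{d + \frac{1}{18 + 24}}{y + y y} = \frac{d + \frac{1}{42}}{y + y^{2}} = \frac{\frac{1}{42} + d}{y + y^{2}}$)
$B{\left(179,a{\left(3,18 \right)} \right)} - -489231 = \frac{\frac{1}{42} - 9}{179 \left(1 + 179\right)} - -489231 = \frac{\frac{1}{42} - 9}{179 \cdot 180} + 489231 = \frac{1}{179} \cdot \frac{1}{180} \left(- \frac{377}{42}\right) + 489231 = - \frac{377}{1353240} + 489231 = \frac{662046958063}{1353240}$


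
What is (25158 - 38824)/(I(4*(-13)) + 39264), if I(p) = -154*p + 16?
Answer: -6833/23644 ≈ -0.28900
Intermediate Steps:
I(p) = 16 - 154*p
(25158 - 38824)/(I(4*(-13)) + 39264) = (25158 - 38824)/((16 - 616*(-13)) + 39264) = -13666/((16 - 154*(-52)) + 39264) = -13666/((16 + 8008) + 39264) = -13666/(8024 + 39264) = -13666/47288 = -13666*1/47288 = -6833/23644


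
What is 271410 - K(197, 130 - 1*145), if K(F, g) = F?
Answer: 271213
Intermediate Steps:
271410 - K(197, 130 - 1*145) = 271410 - 1*197 = 271410 - 197 = 271213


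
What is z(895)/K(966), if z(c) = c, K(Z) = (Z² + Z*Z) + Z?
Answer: 895/1867278 ≈ 0.00047931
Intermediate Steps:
K(Z) = Z + 2*Z² (K(Z) = (Z² + Z²) + Z = 2*Z² + Z = Z + 2*Z²)
z(895)/K(966) = 895/((966*(1 + 2*966))) = 895/((966*(1 + 1932))) = 895/((966*1933)) = 895/1867278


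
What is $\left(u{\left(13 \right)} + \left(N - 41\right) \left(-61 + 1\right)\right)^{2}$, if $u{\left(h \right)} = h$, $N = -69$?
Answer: $43731769$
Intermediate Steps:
$\left(u{\left(13 \right)} + \left(N - 41\right) \left(-61 + 1\right)\right)^{2} = \left(13 + \left(-69 - 41\right) \left(-61 + 1\right)\right)^{2} = \left(13 - -6600\right)^{2} = \left(13 + 6600\right)^{2} = 6613^{2} = 43731769$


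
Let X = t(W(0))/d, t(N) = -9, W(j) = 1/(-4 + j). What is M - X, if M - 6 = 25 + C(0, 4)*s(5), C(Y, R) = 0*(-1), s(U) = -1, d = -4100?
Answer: 127091/4100 ≈ 30.998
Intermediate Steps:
C(Y, R) = 0
M = 31 (M = 6 + (25 + 0*(-1)) = 6 + (25 + 0) = 6 + 25 = 31)
X = 9/4100 (X = -9/(-4100) = -9*(-1/4100) = 9/4100 ≈ 0.0021951)
M - X = 31 - 1*9/4100 = 31 - 9/4100 = 127091/4100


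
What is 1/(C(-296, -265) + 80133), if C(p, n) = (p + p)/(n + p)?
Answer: 561/44955205 ≈ 1.2479e-5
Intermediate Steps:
C(p, n) = 2*p/(n + p) (C(p, n) = (2*p)/(n + p) = 2*p/(n + p))
1/(C(-296, -265) + 80133) = 1/(2*(-296)/(-265 - 296) + 80133) = 1/(2*(-296)/(-561) + 80133) = 1/(2*(-296)*(-1/561) + 80133) = 1/(592/561 + 80133) = 1/(44955205/561) = 561/44955205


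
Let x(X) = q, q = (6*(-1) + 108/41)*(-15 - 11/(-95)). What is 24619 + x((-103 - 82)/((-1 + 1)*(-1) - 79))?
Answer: 96086137/3895 ≈ 24669.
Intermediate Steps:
q = 195132/3895 (q = (-6 + 108*(1/41))*(-15 - 11*(-1/95)) = (-6 + 108/41)*(-15 + 11/95) = -138/41*(-1414/95) = 195132/3895 ≈ 50.098)
x(X) = 195132/3895
24619 + x((-103 - 82)/((-1 + 1)*(-1) - 79)) = 24619 + 195132/3895 = 96086137/3895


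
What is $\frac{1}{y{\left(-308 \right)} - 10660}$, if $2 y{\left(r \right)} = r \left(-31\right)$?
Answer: $- \frac{1}{5886} \approx -0.00016989$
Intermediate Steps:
$y{\left(r \right)} = - \frac{31 r}{2}$ ($y{\left(r \right)} = \frac{r \left(-31\right)}{2} = \frac{\left(-31\right) r}{2} = - \frac{31 r}{2}$)
$\frac{1}{y{\left(-308 \right)} - 10660} = \frac{1}{\left(- \frac{31}{2}\right) \left(-308\right) - 10660} = \frac{1}{4774 - 10660} = \frac{1}{-5886} = - \frac{1}{5886}$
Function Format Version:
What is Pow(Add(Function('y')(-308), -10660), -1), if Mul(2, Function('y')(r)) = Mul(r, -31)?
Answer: Rational(-1, 5886) ≈ -0.00016989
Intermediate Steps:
Function('y')(r) = Mul(Rational(-31, 2), r) (Function('y')(r) = Mul(Rational(1, 2), Mul(r, -31)) = Mul(Rational(1, 2), Mul(-31, r)) = Mul(Rational(-31, 2), r))
Pow(Add(Function('y')(-308), -10660), -1) = Pow(Add(Mul(Rational(-31, 2), -308), -10660), -1) = Pow(Add(4774, -10660), -1) = Pow(-5886, -1) = Rational(-1, 5886)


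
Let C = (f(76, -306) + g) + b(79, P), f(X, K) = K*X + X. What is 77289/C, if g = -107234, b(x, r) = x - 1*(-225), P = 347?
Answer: -25763/43370 ≈ -0.59403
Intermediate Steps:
f(X, K) = X + K*X
b(x, r) = 225 + x (b(x, r) = x + 225 = 225 + x)
C = -130110 (C = (76*(1 - 306) - 107234) + (225 + 79) = (76*(-305) - 107234) + 304 = (-23180 - 107234) + 304 = -130414 + 304 = -130110)
77289/C = 77289/(-130110) = 77289*(-1/130110) = -25763/43370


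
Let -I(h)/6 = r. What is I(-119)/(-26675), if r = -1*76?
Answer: -456/26675 ≈ -0.017095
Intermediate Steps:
r = -76
I(h) = 456 (I(h) = -6*(-76) = 456)
I(-119)/(-26675) = 456/(-26675) = 456*(-1/26675) = -456/26675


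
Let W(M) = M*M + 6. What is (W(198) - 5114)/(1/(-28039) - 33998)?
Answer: -956017744/953269923 ≈ -1.0029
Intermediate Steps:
W(M) = 6 + M² (W(M) = M² + 6 = 6 + M²)
(W(198) - 5114)/(1/(-28039) - 33998) = ((6 + 198²) - 5114)/(1/(-28039) - 33998) = ((6 + 39204) - 5114)/(-1/28039 - 33998) = (39210 - 5114)/(-953269923/28039) = 34096*(-28039/953269923) = -956017744/953269923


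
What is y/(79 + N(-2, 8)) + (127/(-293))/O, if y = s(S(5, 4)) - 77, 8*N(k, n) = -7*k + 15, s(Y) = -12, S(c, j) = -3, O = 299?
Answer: -62460131/57908227 ≈ -1.0786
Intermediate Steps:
N(k, n) = 15/8 - 7*k/8 (N(k, n) = (-7*k + 15)/8 = (15 - 7*k)/8 = 15/8 - 7*k/8)
y = -89 (y = -12 - 77 = -89)
y/(79 + N(-2, 8)) + (127/(-293))/O = -89/(79 + (15/8 - 7/8*(-2))) + (127/(-293))/299 = -89/(79 + (15/8 + 7/4)) + (127*(-1/293))*(1/299) = -89/(79 + 29/8) - 127/293*1/299 = -89/661/8 - 127/87607 = -89*8/661 - 127/87607 = -712/661 - 127/87607 = -62460131/57908227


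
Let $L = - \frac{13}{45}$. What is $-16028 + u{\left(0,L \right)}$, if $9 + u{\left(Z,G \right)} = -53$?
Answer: $-16090$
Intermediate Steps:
$L = - \frac{13}{45}$ ($L = \left(-13\right) \frac{1}{45} = - \frac{13}{45} \approx -0.28889$)
$u{\left(Z,G \right)} = -62$ ($u{\left(Z,G \right)} = -9 - 53 = -62$)
$-16028 + u{\left(0,L \right)} = -16028 - 62 = -16090$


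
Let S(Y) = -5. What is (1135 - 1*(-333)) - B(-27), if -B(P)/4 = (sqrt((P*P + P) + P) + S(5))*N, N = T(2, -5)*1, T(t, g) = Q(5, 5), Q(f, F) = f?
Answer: 1368 + 300*sqrt(3) ≈ 1887.6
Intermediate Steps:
T(t, g) = 5
N = 5 (N = 5*1 = 5)
B(P) = 100 - 20*sqrt(P**2 + 2*P) (B(P) = -4*(sqrt((P*P + P) + P) - 5)*5 = -4*(sqrt((P**2 + P) + P) - 5)*5 = -4*(sqrt((P + P**2) + P) - 5)*5 = -4*(sqrt(P**2 + 2*P) - 5)*5 = -4*(-5 + sqrt(P**2 + 2*P))*5 = -4*(-25 + 5*sqrt(P**2 + 2*P)) = 100 - 20*sqrt(P**2 + 2*P))
(1135 - 1*(-333)) - B(-27) = (1135 - 1*(-333)) - (100 - 20*15*sqrt(3)) = (1135 + 333) - (100 - 20*15*sqrt(3)) = 1468 - (100 - 300*sqrt(3)) = 1468 + (-100 + 300*sqrt(3)) = 1368 + 300*sqrt(3)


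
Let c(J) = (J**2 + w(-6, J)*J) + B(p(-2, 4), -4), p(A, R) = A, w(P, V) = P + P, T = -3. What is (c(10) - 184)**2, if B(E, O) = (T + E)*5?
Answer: 52441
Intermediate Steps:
w(P, V) = 2*P
B(E, O) = -15 + 5*E (B(E, O) = (-3 + E)*5 = -15 + 5*E)
c(J) = -25 + J**2 - 12*J (c(J) = (J**2 + (2*(-6))*J) + (-15 + 5*(-2)) = (J**2 - 12*J) + (-15 - 10) = (J**2 - 12*J) - 25 = -25 + J**2 - 12*J)
(c(10) - 184)**2 = ((-25 + 10**2 - 12*10) - 184)**2 = ((-25 + 100 - 120) - 184)**2 = (-45 - 184)**2 = (-229)**2 = 52441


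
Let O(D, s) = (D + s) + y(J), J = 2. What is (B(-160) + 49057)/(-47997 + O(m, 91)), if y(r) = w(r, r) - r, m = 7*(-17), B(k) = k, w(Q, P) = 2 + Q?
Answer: -48897/48023 ≈ -1.0182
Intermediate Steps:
m = -119
y(r) = 2 (y(r) = (2 + r) - r = 2)
O(D, s) = 2 + D + s (O(D, s) = (D + s) + 2 = 2 + D + s)
(B(-160) + 49057)/(-47997 + O(m, 91)) = (-160 + 49057)/(-47997 + (2 - 119 + 91)) = 48897/(-47997 - 26) = 48897/(-48023) = 48897*(-1/48023) = -48897/48023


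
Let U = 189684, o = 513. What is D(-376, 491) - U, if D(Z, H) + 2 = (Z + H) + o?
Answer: -189058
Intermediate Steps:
D(Z, H) = 511 + H + Z (D(Z, H) = -2 + ((Z + H) + 513) = -2 + ((H + Z) + 513) = -2 + (513 + H + Z) = 511 + H + Z)
D(-376, 491) - U = (511 + 491 - 376) - 1*189684 = 626 - 189684 = -189058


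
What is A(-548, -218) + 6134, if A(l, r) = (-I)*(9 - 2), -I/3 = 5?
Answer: 6239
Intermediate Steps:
I = -15 (I = -3*5 = -15)
A(l, r) = 105 (A(l, r) = (-1*(-15))*(9 - 2) = 15*7 = 105)
A(-548, -218) + 6134 = 105 + 6134 = 6239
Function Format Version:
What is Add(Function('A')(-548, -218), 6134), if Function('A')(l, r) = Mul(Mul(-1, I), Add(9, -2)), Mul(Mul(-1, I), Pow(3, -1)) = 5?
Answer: 6239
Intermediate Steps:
I = -15 (I = Mul(-3, 5) = -15)
Function('A')(l, r) = 105 (Function('A')(l, r) = Mul(Mul(-1, -15), Add(9, -2)) = Mul(15, 7) = 105)
Add(Function('A')(-548, -218), 6134) = Add(105, 6134) = 6239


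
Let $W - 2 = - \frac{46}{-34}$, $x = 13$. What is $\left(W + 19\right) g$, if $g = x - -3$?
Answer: $\frac{6080}{17} \approx 357.65$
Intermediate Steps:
$W = \frac{57}{17}$ ($W = 2 - \frac{46}{-34} = 2 - - \frac{23}{17} = 2 + \frac{23}{17} = \frac{57}{17} \approx 3.3529$)
$g = 16$ ($g = 13 - -3 = 13 + 3 = 16$)
$\left(W + 19\right) g = \left(\frac{57}{17} + 19\right) 16 = \frac{380}{17} \cdot 16 = \frac{6080}{17}$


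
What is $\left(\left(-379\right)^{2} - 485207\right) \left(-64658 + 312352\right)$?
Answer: $-84603848804$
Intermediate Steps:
$\left(\left(-379\right)^{2} - 485207\right) \left(-64658 + 312352\right) = \left(143641 - 485207\right) 247694 = \left(-341566\right) 247694 = -84603848804$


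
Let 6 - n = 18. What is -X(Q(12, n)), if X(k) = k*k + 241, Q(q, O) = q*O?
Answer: -20977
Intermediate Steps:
n = -12 (n = 6 - 1*18 = 6 - 18 = -12)
Q(q, O) = O*q
X(k) = 241 + k² (X(k) = k² + 241 = 241 + k²)
-X(Q(12, n)) = -(241 + (-12*12)²) = -(241 + (-144)²) = -(241 + 20736) = -1*20977 = -20977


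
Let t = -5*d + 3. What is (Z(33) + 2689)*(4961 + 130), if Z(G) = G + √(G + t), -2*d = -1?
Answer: 13857702 + 5091*√134/2 ≈ 1.3887e+7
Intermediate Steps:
d = ½ (d = -½*(-1) = ½ ≈ 0.50000)
t = ½ (t = -5*½ + 3 = -5/2 + 3 = ½ ≈ 0.50000)
Z(G) = G + √(½ + G) (Z(G) = G + √(G + ½) = G + √(½ + G))
(Z(33) + 2689)*(4961 + 130) = ((33 + √(2 + 4*33)/2) + 2689)*(4961 + 130) = ((33 + √(2 + 132)/2) + 2689)*5091 = ((33 + √134/2) + 2689)*5091 = (2722 + √134/2)*5091 = 13857702 + 5091*√134/2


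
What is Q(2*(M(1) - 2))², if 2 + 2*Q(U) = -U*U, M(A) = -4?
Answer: 5329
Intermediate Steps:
Q(U) = -1 - U²/2 (Q(U) = -1 + (-U*U)/2 = -1 + (-U²)/2 = -1 - U²/2)
Q(2*(M(1) - 2))² = (-1 - 4*(-4 - 2)²/2)² = (-1 - (2*(-6))²/2)² = (-1 - ½*(-12)²)² = (-1 - ½*144)² = (-1 - 72)² = (-73)² = 5329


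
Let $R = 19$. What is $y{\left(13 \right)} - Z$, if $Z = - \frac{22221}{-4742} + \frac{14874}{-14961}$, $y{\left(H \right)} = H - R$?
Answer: $- \frac{229195415}{23648354} \approx -9.6918$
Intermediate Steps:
$y{\left(H \right)} = -19 + H$ ($y{\left(H \right)} = H - 19 = -19 + H$)
$Z = \frac{87305291}{23648354}$ ($Z = \left(-22221\right) \left(- \frac{1}{4742}\right) + 14874 \left(- \frac{1}{14961}\right) = \frac{22221}{4742} - \frac{4958}{4987} = \frac{87305291}{23648354} \approx 3.6918$)
$y{\left(13 \right)} - Z = \left(-19 + 13\right) - \frac{87305291}{23648354} = -6 - \frac{87305291}{23648354} = - \frac{229195415}{23648354}$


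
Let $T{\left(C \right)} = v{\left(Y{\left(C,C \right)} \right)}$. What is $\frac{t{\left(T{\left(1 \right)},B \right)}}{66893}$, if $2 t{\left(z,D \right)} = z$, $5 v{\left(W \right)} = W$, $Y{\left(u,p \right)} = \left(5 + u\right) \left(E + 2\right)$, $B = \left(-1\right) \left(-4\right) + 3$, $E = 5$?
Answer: $\frac{21}{334465} \approx 6.2787 \cdot 10^{-5}$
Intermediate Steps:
$B = 7$ ($B = 4 + 3 = 7$)
$Y{\left(u,p \right)} = 35 + 7 u$ ($Y{\left(u,p \right)} = \left(5 + u\right) \left(5 + 2\right) = \left(5 + u\right) 7 = 35 + 7 u$)
$v{\left(W \right)} = \frac{W}{5}$
$T{\left(C \right)} = 7 + \frac{7 C}{5}$ ($T{\left(C \right)} = \frac{35 + 7 C}{5} = 7 + \frac{7 C}{5}$)
$t{\left(z,D \right)} = \frac{z}{2}$
$\frac{t{\left(T{\left(1 \right)},B \right)}}{66893} = \frac{\frac{1}{2} \left(7 + \frac{7}{5} \cdot 1\right)}{66893} = \frac{7 + \frac{7}{5}}{2} \cdot \frac{1}{66893} = \frac{1}{2} \cdot \frac{42}{5} \cdot \frac{1}{66893} = \frac{21}{5} \cdot \frac{1}{66893} = \frac{21}{334465}$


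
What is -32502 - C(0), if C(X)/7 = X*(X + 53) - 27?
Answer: -32313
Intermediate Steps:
C(X) = -189 + 7*X*(53 + X) (C(X) = 7*(X*(X + 53) - 27) = 7*(X*(53 + X) - 27) = 7*(-27 + X*(53 + X)) = -189 + 7*X*(53 + X))
-32502 - C(0) = -32502 - (-189 + 7*0² + 371*0) = -32502 - (-189 + 7*0 + 0) = -32502 - (-189 + 0 + 0) = -32502 - 1*(-189) = -32502 + 189 = -32313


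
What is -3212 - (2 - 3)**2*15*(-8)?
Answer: -3092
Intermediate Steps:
-3212 - (2 - 3)**2*15*(-8) = -3212 - (-1)**2*15*(-8) = -3212 - 1*15*(-8) = -3212 - 15*(-8) = -3212 - 1*(-120) = -3212 + 120 = -3092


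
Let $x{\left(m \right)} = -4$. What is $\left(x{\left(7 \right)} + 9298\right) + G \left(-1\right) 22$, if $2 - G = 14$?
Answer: $9558$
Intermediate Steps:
$G = -12$ ($G = 2 - 14 = -12$)
$\left(x{\left(7 \right)} + 9298\right) + G \left(-1\right) 22 = \left(-4 + 9298\right) + \left(-12\right) \left(-1\right) 22 = 9294 + 12 \cdot 22 = 9294 + 264 = 9558$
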